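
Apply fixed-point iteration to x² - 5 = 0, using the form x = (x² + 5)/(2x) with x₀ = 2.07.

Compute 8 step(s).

Equation: x² - 5 = 0
Fixed-point form: x = (x² + 5)/(2x)
x₀ = 2.07

x_1 = g(2.070000) = 2.242729
x_2 = g(2.242729) = 2.236078
x_3 = g(2.236078) = 2.236068
x_4 = g(2.236068) = 2.236068
x_5 = g(2.236068) = 2.236068
x_6 = g(2.236068) = 2.236068
x_7 = g(2.236068) = 2.236068
x_8 = g(2.236068) = 2.236068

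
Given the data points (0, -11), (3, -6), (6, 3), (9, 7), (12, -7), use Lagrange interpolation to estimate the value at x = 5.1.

Lagrange interpolation formula:
P(x) = Σ yᵢ × Lᵢ(x)
where Lᵢ(x) = Π_{j≠i} (x - xⱼ)/(xᵢ - xⱼ)

L_0(5.1) = (5.1 - 3)/(0 - 3) × (5.1 - 6)/(0 - 6) × (5.1 - 9)/(0 - 9) × (5.1 - 12)/(0 - 12) = -0.026163
L_1(5.1) = (5.1 - 0)/(3 - 0) × (5.1 - 6)/(3 - 6) × (5.1 - 9)/(3 - 9) × (5.1 - 12)/(3 - 12) = 0.254150
L_2(5.1) = (5.1 - 0)/(6 - 0) × (5.1 - 3)/(6 - 3) × (5.1 - 9)/(6 - 9) × (5.1 - 12)/(6 - 12) = 0.889525
L_3(5.1) = (5.1 - 0)/(9 - 0) × (5.1 - 3)/(9 - 3) × (5.1 - 6)/(9 - 6) × (5.1 - 12)/(9 - 12) = -0.136850
L_4(5.1) = (5.1 - 0)/(12 - 0) × (5.1 - 3)/(12 - 3) × (5.1 - 6)/(12 - 6) × (5.1 - 9)/(12 - 9) = 0.019338

P(5.1) = (-11)×L_0(5.1) + (-6)×L_1(5.1) + 3×L_2(5.1) + 7×L_3(5.1) + (-7)×L_4(5.1)
P(5.1) = 0.338150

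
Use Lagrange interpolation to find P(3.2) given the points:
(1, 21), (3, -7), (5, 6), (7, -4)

Lagrange interpolation formula:
P(x) = Σ yᵢ × Lᵢ(x)
where Lᵢ(x) = Π_{j≠i} (x - xⱼ)/(xᵢ - xⱼ)

L_0(3.2) = (3.2 - 3)/(1 - 3) × (3.2 - 5)/(1 - 5) × (3.2 - 7)/(1 - 7) = -0.028500
L_1(3.2) = (3.2 - 1)/(3 - 1) × (3.2 - 5)/(3 - 5) × (3.2 - 7)/(3 - 7) = 0.940500
L_2(3.2) = (3.2 - 1)/(5 - 1) × (3.2 - 3)/(5 - 3) × (3.2 - 7)/(5 - 7) = 0.104500
L_3(3.2) = (3.2 - 1)/(7 - 1) × (3.2 - 3)/(7 - 3) × (3.2 - 5)/(7 - 5) = -0.016500

P(3.2) = 21×L_0(3.2) + (-7)×L_1(3.2) + 6×L_2(3.2) + (-4)×L_3(3.2)
P(3.2) = -6.489000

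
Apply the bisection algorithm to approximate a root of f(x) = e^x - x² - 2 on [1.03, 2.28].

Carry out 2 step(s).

f(x) = e^x - x² - 2
Initial interval: [1.03, 2.28]

Iteration 1:
  c_1 = (1.030000 + 2.280000)/2 = 1.655000
  f(c_1) = f(1.655000) = 0.494055
  f(a) × f(c) < 0, new interval: [1.030000, 1.655000]
Iteration 2:
  c_2 = (1.030000 + 1.655000)/2 = 1.342500
  f(c_2) = f(1.342500) = 0.026297
  f(a) × f(c) < 0, new interval: [1.030000, 1.342500]

After 2 iteration(s), the approximation is c_2 = 1.342500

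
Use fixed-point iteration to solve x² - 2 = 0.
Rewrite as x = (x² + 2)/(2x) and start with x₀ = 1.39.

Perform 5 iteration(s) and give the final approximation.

Equation: x² - 2 = 0
Fixed-point form: x = (x² + 2)/(2x)
x₀ = 1.39

x_1 = g(1.390000) = 1.414424
x_2 = g(1.414424) = 1.414214
x_3 = g(1.414214) = 1.414214
x_4 = g(1.414214) = 1.414214
x_5 = g(1.414214) = 1.414214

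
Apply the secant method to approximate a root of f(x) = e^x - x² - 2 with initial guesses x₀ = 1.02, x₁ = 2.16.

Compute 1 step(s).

f(x) = e^x - x² - 2
x₀ = 1.02, x₁ = 2.16

Secant formula: x_{n+1} = x_n - f(x_n)(x_n - x_{n-1})/(f(x_n) - f(x_{n-1}))

Iteration 1:
  f(1.020000) = -0.267205
  f(2.160000) = 2.005538
  x_2 = 2.160000 - 2.005538×(2.160000 - 1.020000)/(2.005538 - (-0.267205))
       = 1.154029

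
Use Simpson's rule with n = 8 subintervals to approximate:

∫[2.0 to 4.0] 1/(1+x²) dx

f(x) = 1/(1+x²)
a = 2.0, b = 4.0, n = 8
h = (b - a)/n = 0.250000

Simpson's rule: (h/3)[f(x₀) + 4f(x₁) + 2f(x₂) + ... + f(xₙ)]

x_0 = 2.0000, f(x_0) = 0.200000, coefficient = 1
x_1 = 2.2500, f(x_1) = 0.164948, coefficient = 4
x_2 = 2.5000, f(x_2) = 0.137931, coefficient = 2
x_3 = 2.7500, f(x_3) = 0.116788, coefficient = 4
x_4 = 3.0000, f(x_4) = 0.100000, coefficient = 2
x_5 = 3.2500, f(x_5) = 0.086486, coefficient = 4
x_6 = 3.5000, f(x_6) = 0.075472, coefficient = 2
x_7 = 3.7500, f(x_7) = 0.066390, coefficient = 4
x_8 = 4.0000, f(x_8) = 0.058824, coefficient = 1

I ≈ (0.250000/3) × 2.624082 = 0.218674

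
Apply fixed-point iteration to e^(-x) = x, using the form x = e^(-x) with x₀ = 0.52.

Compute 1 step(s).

Equation: e^(-x) = x
Fixed-point form: x = e^(-x)
x₀ = 0.52

x_1 = g(0.520000) = 0.594521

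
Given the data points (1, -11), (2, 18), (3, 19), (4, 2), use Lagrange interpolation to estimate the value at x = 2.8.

Lagrange interpolation formula:
P(x) = Σ yᵢ × Lᵢ(x)
where Lᵢ(x) = Π_{j≠i} (x - xⱼ)/(xᵢ - xⱼ)

L_0(2.8) = (2.8 - 2)/(1 - 2) × (2.8 - 3)/(1 - 3) × (2.8 - 4)/(1 - 4) = -0.032000
L_1(2.8) = (2.8 - 1)/(2 - 1) × (2.8 - 3)/(2 - 3) × (2.8 - 4)/(2 - 4) = 0.216000
L_2(2.8) = (2.8 - 1)/(3 - 1) × (2.8 - 2)/(3 - 2) × (2.8 - 4)/(3 - 4) = 0.864000
L_3(2.8) = (2.8 - 1)/(4 - 1) × (2.8 - 2)/(4 - 2) × (2.8 - 3)/(4 - 3) = -0.048000

P(2.8) = (-11)×L_0(2.8) + 18×L_1(2.8) + 19×L_2(2.8) + 2×L_3(2.8)
P(2.8) = 20.560000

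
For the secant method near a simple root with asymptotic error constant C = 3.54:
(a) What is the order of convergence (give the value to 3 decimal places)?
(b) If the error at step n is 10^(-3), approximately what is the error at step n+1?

(a) Secant method has superlinear convergence with order φ = (1+√5)/2 ≈ 1.618.
    This means |e_{n+1}| ≈ C|e_n|^1.618.

(b) With |e_n| = 10^(-3) and C = 3.54:
    |e_{n+1}| ≈ 3.54 × (10^(-3))^1.618 = 3.54 × 10^(-4.85)

(a) ≈ 1.618 (golden ratio); (b) |e_{n+1}| ≈ 4.953e-05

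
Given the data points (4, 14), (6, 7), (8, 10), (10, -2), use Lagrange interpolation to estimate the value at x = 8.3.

Lagrange interpolation formula:
P(x) = Σ yᵢ × Lᵢ(x)
where Lᵢ(x) = Π_{j≠i} (x - xⱼ)/(xᵢ - xⱼ)

L_0(8.3) = (8.3 - 6)/(4 - 6) × (8.3 - 8)/(4 - 8) × (8.3 - 10)/(4 - 10) = 0.024438
L_1(8.3) = (8.3 - 4)/(6 - 4) × (8.3 - 8)/(6 - 8) × (8.3 - 10)/(6 - 10) = -0.137063
L_2(8.3) = (8.3 - 4)/(8 - 4) × (8.3 - 6)/(8 - 6) × (8.3 - 10)/(8 - 10) = 1.050812
L_3(8.3) = (8.3 - 4)/(10 - 4) × (8.3 - 6)/(10 - 6) × (8.3 - 8)/(10 - 8) = 0.061813

P(8.3) = 14×L_0(8.3) + 7×L_1(8.3) + 10×L_2(8.3) + (-2)×L_3(8.3)
P(8.3) = 9.767187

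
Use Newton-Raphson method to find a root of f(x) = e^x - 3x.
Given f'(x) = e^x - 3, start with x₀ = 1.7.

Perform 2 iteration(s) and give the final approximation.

f(x) = e^x - 3x
f'(x) = e^x - 3
x₀ = 1.7

Newton-Raphson formula: x_{n+1} = x_n - f(x_n)/f'(x_n)

Iteration 1:
  f(1.700000) = 0.373947
  f'(1.700000) = 2.473947
  x_1 = 1.700000 - 0.373947/2.473947 = 1.548846
Iteration 2:
  f(1.548846) = 0.059498
  f'(1.548846) = 1.706036
  x_2 = 1.548846 - 0.059498/1.706036 = 1.513971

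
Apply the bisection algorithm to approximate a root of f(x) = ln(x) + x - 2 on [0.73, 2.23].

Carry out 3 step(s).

f(x) = ln(x) + x - 2
Initial interval: [0.73, 2.23]

Iteration 1:
  c_1 = (0.730000 + 2.230000)/2 = 1.480000
  f(c_1) = f(1.480000) = -0.127958
  f(a) × f(c) ≥ 0, new interval: [1.480000, 2.230000]
Iteration 2:
  c_2 = (1.480000 + 2.230000)/2 = 1.855000
  f(c_2) = f(1.855000) = 0.472885
  f(a) × f(c) < 0, new interval: [1.480000, 1.855000]
Iteration 3:
  c_3 = (1.480000 + 1.855000)/2 = 1.667500
  f(c_3) = f(1.667500) = 0.178825
  f(a) × f(c) < 0, new interval: [1.480000, 1.667500]

After 3 iteration(s), the approximation is c_3 = 1.667500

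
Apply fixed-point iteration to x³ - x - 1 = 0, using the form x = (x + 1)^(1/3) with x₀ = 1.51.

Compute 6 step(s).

Equation: x³ - x - 1 = 0
Fixed-point form: x = (x + 1)^(1/3)
x₀ = 1.51

x_1 = g(1.510000) = 1.359016
x_2 = g(1.359016) = 1.331201
x_3 = g(1.331201) = 1.325948
x_4 = g(1.325948) = 1.324952
x_5 = g(1.324952) = 1.324762
x_6 = g(1.324762) = 1.324726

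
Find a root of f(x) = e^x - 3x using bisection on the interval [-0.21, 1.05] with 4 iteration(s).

f(x) = e^x - 3x
Initial interval: [-0.21, 1.05]

Iteration 1:
  c_1 = (-0.210000 + 1.050000)/2 = 0.420000
  f(c_1) = f(0.420000) = 0.261962
  f(a) × f(c) ≥ 0, new interval: [0.420000, 1.050000]
Iteration 2:
  c_2 = (0.420000 + 1.050000)/2 = 0.735000
  f(c_2) = f(0.735000) = -0.119518
  f(a) × f(c) < 0, new interval: [0.420000, 0.735000]
Iteration 3:
  c_3 = (0.420000 + 0.735000)/2 = 0.577500
  f(c_3) = f(0.577500) = 0.049079
  f(a) × f(c) ≥ 0, new interval: [0.577500, 0.735000]
Iteration 4:
  c_4 = (0.577500 + 0.735000)/2 = 0.656250
  f(c_4) = f(0.656250) = -0.041200
  f(a) × f(c) < 0, new interval: [0.577500, 0.656250]

After 4 iteration(s), the approximation is c_4 = 0.656250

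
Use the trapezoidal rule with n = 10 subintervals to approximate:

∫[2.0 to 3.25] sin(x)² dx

f(x) = sin(x)²
a = 2.0, b = 3.25, n = 10
h = (b - a)/n = 0.125000

Trapezoidal rule: (h/2)[f(x₀) + 2f(x₁) + 2f(x₂) + ... + f(xₙ)]

x_0 = 2.0000, f(x_0) = 0.826822, coefficient = 1
x_1 = 2.1250, f(x_1) = 0.723044, coefficient = 2
x_2 = 2.2500, f(x_2) = 0.605398, coefficient = 2
x_3 = 2.3750, f(x_3) = 0.481199, coefficient = 2
x_4 = 2.5000, f(x_4) = 0.358169, coefficient = 2
x_5 = 2.6250, f(x_5) = 0.243957, coefficient = 2
x_6 = 2.7500, f(x_6) = 0.145665, coefficient = 2
x_7 = 2.8750, f(x_7) = 0.069404, coefficient = 2
x_8 = 3.0000, f(x_8) = 0.019915, coefficient = 2
x_9 = 3.1250, f(x_9) = 0.000275, coefficient = 2
x_10 = 3.2500, f(x_10) = 0.011706, coefficient = 1

I ≈ (0.125000/2) × 6.132580 = 0.383286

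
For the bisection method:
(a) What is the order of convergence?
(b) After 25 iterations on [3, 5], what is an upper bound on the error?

(a) Bisection has linear (order 1) convergence; the error is halved each step.

(b) Error bound = (b-a)/2^n = (5 - 3)/2^{25}
    = 2/2^{25}

(a) 1 (linear); (b) error ≤ 5.96e-08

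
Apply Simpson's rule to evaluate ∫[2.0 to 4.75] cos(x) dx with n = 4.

f(x) = cos(x)
a = 2.0, b = 4.75, n = 4
h = (b - a)/n = 0.687500

Simpson's rule: (h/3)[f(x₀) + 4f(x₁) + 2f(x₂) + ... + f(xₙ)]

x_0 = 2.0000, f(x_0) = -0.416147, coefficient = 1
x_1 = 2.6875, f(x_1) = -0.898659, coefficient = 4
x_2 = 3.3750, f(x_2) = -0.972884, coefficient = 2
x_3 = 4.0625, f(x_3) = -0.605098, coefficient = 4
x_4 = 4.7500, f(x_4) = 0.037602, coefficient = 1

I ≈ (0.687500/3) × -8.339342 = -1.911099
Exact value: -1.908590
Error: 0.002509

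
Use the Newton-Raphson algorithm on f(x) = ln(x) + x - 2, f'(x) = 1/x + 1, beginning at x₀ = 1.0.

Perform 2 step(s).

f(x) = ln(x) + x - 2
f'(x) = 1/x + 1
x₀ = 1.0

Newton-Raphson formula: x_{n+1} = x_n - f(x_n)/f'(x_n)

Iteration 1:
  f(1.000000) = -1.000000
  f'(1.000000) = 2.000000
  x_1 = 1.000000 - (-1.000000)/2.000000 = 1.500000
Iteration 2:
  f(1.500000) = -0.094535
  f'(1.500000) = 1.666667
  x_2 = 1.500000 - (-0.094535)/1.666667 = 1.556721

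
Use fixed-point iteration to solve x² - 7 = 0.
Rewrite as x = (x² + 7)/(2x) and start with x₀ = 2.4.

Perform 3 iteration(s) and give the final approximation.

Equation: x² - 7 = 0
Fixed-point form: x = (x² + 7)/(2x)
x₀ = 2.4

x_1 = g(2.400000) = 2.658333
x_2 = g(2.658333) = 2.645781
x_3 = g(2.645781) = 2.645751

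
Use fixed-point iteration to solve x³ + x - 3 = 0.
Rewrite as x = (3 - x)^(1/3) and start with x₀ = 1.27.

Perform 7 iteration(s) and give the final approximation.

Equation: x³ + x - 3 = 0
Fixed-point form: x = (3 - x)^(1/3)
x₀ = 1.27

x_1 = g(1.270000) = 1.200463
x_2 = g(1.200463) = 1.216336
x_3 = g(1.216336) = 1.212749
x_4 = g(1.212749) = 1.213562
x_5 = g(1.213562) = 1.213378
x_6 = g(1.213378) = 1.213419
x_7 = g(1.213419) = 1.213410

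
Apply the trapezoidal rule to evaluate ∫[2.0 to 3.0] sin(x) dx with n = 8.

f(x) = sin(x)
a = 2.0, b = 3.0, n = 8
h = (b - a)/n = 0.125000

Trapezoidal rule: (h/2)[f(x₀) + 2f(x₁) + 2f(x₂) + ... + f(xₙ)]

x_0 = 2.0000, f(x_0) = 0.909297, coefficient = 1
x_1 = 2.1250, f(x_1) = 0.850320, coefficient = 2
x_2 = 2.2500, f(x_2) = 0.778073, coefficient = 2
x_3 = 2.3750, f(x_3) = 0.693685, coefficient = 2
x_4 = 2.5000, f(x_4) = 0.598472, coefficient = 2
x_5 = 2.6250, f(x_5) = 0.493920, coefficient = 2
x_6 = 2.7500, f(x_6) = 0.381661, coefficient = 2
x_7 = 2.8750, f(x_7) = 0.263446, coefficient = 2
x_8 = 3.0000, f(x_8) = 0.141120, coefficient = 1

I ≈ (0.125000/2) × 9.169572 = 0.573098
Exact value: 0.573846
Error: 0.000747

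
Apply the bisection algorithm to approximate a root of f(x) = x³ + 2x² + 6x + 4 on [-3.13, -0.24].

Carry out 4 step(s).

f(x) = x³ + 2x² + 6x + 4
Initial interval: [-3.13, -0.24]

Iteration 1:
  c_1 = (-3.130000 + (-0.240000))/2 = -1.685000
  f(c_1) = f(-1.685000) = -5.215644
  f(a) × f(c) ≥ 0, new interval: [-1.685000, -0.240000]
Iteration 2:
  c_2 = (-1.685000 + (-0.240000))/2 = -0.962500
  f(c_2) = f(-0.962500) = -0.813854
  f(a) × f(c) ≥ 0, new interval: [-0.962500, -0.240000]
Iteration 3:
  c_3 = (-0.962500 + (-0.240000))/2 = -0.601250
  f(c_3) = f(-0.601250) = 0.898150
  f(a) × f(c) < 0, new interval: [-0.962500, -0.601250]
Iteration 4:
  c_4 = (-0.962500 + (-0.601250))/2 = -0.781875
  f(c_4) = f(-0.781875) = 0.053425
  f(a) × f(c) < 0, new interval: [-0.962500, -0.781875]

After 4 iteration(s), the approximation is c_4 = -0.781875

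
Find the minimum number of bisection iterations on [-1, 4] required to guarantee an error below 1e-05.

We need (b-a)/2^n ≤ 1e-05
(4 - (-1))/2^n ≤ 1e-05
5/2^n ≤ 1e-05
2^n ≥ 500000
n ≥ log₂(500000) = 18.93
n ≥ 19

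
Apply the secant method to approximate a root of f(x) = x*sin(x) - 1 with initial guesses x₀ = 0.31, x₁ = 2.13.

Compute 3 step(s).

f(x) = x*sin(x) - 1
x₀ = 0.31, x₁ = 2.13

Secant formula: x_{n+1} = x_n - f(x_n)(x_n - x_{n-1})/(f(x_n) - f(x_{n-1}))

Iteration 1:
  f(0.310000) = -0.905432
  f(2.130000) = 0.805554
  x_2 = 2.130000 - 0.805554×(2.130000 - 0.310000)/(0.805554 - (-0.905432))
       = 1.273121
Iteration 2:
  f(2.130000) = 0.805554
  f(1.273121) = 0.217130
  x_3 = 1.273121 - 0.217130×(1.273121 - 2.130000)/(0.217130 - 0.805554)
       = 0.956930
Iteration 3:
  f(1.273121) = 0.217130
  f(0.956930) = -0.217780
  x_4 = 0.956930 - (-0.217780)×(0.956930 - 1.273121)/(-0.217780 - 0.217130)
       = 1.115262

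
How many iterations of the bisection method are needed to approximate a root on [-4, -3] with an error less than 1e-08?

We need (b-a)/2^n ≤ 1e-08
(-3 - (-4))/2^n ≤ 1e-08
1/2^n ≤ 1e-08
2^n ≥ 100000000
n ≥ log₂(100000000) = 26.58
n ≥ 27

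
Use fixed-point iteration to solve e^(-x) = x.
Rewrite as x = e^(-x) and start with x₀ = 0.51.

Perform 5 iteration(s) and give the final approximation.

Equation: e^(-x) = x
Fixed-point form: x = e^(-x)
x₀ = 0.51

x_1 = g(0.510000) = 0.600496
x_2 = g(0.600496) = 0.548540
x_3 = g(0.548540) = 0.577793
x_4 = g(0.577793) = 0.561135
x_5 = g(0.561135) = 0.570561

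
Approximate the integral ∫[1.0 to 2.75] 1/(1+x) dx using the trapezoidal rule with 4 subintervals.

f(x) = 1/(1+x)
a = 1.0, b = 2.75, n = 4
h = (b - a)/n = 0.437500

Trapezoidal rule: (h/2)[f(x₀) + 2f(x₁) + 2f(x₂) + ... + f(xₙ)]

x_0 = 1.0000, f(x_0) = 0.500000, coefficient = 1
x_1 = 1.4375, f(x_1) = 0.410256, coefficient = 2
x_2 = 1.8750, f(x_2) = 0.347826, coefficient = 2
x_3 = 2.3125, f(x_3) = 0.301887, coefficient = 2
x_4 = 2.7500, f(x_4) = 0.266667, coefficient = 1

I ≈ (0.437500/2) × 2.886605 = 0.631445
Exact value: 0.628609
Error: 0.002836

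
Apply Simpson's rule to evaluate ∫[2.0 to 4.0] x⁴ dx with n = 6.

f(x) = x⁴
a = 2.0, b = 4.0, n = 6
h = (b - a)/n = 0.333333

Simpson's rule: (h/3)[f(x₀) + 4f(x₁) + 2f(x₂) + ... + f(xₙ)]

x_0 = 2.0000, f(x_0) = 16.000000, coefficient = 1
x_1 = 2.3333, f(x_1) = 29.641975, coefficient = 4
x_2 = 2.6667, f(x_2) = 50.567901, coefficient = 2
x_3 = 3.0000, f(x_3) = 81.000000, coefficient = 4
x_4 = 3.3333, f(x_4) = 123.456790, coefficient = 2
x_5 = 3.6667, f(x_5) = 180.753086, coefficient = 4
x_6 = 4.0000, f(x_6) = 256.000000, coefficient = 1

I ≈ (0.333333/3) × 1785.629630 = 198.403292
Exact value: 198.400000
Error: 0.003292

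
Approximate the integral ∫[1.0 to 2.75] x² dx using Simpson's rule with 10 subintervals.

f(x) = x²
a = 1.0, b = 2.75, n = 10
h = (b - a)/n = 0.175000

Simpson's rule: (h/3)[f(x₀) + 4f(x₁) + 2f(x₂) + ... + f(xₙ)]

x_0 = 1.0000, f(x_0) = 1.000000, coefficient = 1
x_1 = 1.1750, f(x_1) = 1.380625, coefficient = 4
x_2 = 1.3500, f(x_2) = 1.822500, coefficient = 2
x_3 = 1.5250, f(x_3) = 2.325625, coefficient = 4
x_4 = 1.7000, f(x_4) = 2.890000, coefficient = 2
x_5 = 1.8750, f(x_5) = 3.515625, coefficient = 4
x_6 = 2.0500, f(x_6) = 4.202500, coefficient = 2
x_7 = 2.2250, f(x_7) = 4.950625, coefficient = 4
x_8 = 2.4000, f(x_8) = 5.760000, coefficient = 2
x_9 = 2.5750, f(x_9) = 6.630625, coefficient = 4
x_10 = 2.7500, f(x_10) = 7.562500, coefficient = 1

I ≈ (0.175000/3) × 113.125000 = 6.598958
Exact value: 6.598958
Error: 0.000000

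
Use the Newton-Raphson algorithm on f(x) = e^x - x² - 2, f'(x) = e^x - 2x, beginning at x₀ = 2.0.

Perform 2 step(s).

f(x) = e^x - x² - 2
f'(x) = e^x - 2x
x₀ = 2.0

Newton-Raphson formula: x_{n+1} = x_n - f(x_n)/f'(x_n)

Iteration 1:
  f(2.000000) = 1.389056
  f'(2.000000) = 3.389056
  x_1 = 2.000000 - 1.389056/3.389056 = 1.590135
Iteration 2:
  f(1.590135) = 0.375881
  f'(1.590135) = 1.724140
  x_2 = 1.590135 - 0.375881/1.724140 = 1.372124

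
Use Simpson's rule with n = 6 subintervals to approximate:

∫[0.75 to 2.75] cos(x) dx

f(x) = cos(x)
a = 0.75, b = 2.75, n = 6
h = (b - a)/n = 0.333333

Simpson's rule: (h/3)[f(x₀) + 4f(x₁) + 2f(x₂) + ... + f(xₙ)]

x_0 = 0.7500, f(x_0) = 0.731689, coefficient = 1
x_1 = 1.0833, f(x_1) = 0.468386, coefficient = 4
x_2 = 1.4167, f(x_2) = 0.153520, coefficient = 2
x_3 = 1.7500, f(x_3) = -0.178246, coefficient = 4
x_4 = 2.0833, f(x_4) = -0.490390, coefficient = 2
x_5 = 2.4167, f(x_5) = -0.748549, coefficient = 4
x_6 = 2.7500, f(x_6) = -0.924302, coefficient = 1

I ≈ (0.333333/3) × -2.699988 = -0.299999
Exact value: -0.299978
Error: 0.000021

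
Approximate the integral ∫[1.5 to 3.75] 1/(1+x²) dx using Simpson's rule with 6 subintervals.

f(x) = 1/(1+x²)
a = 1.5, b = 3.75, n = 6
h = (b - a)/n = 0.375000

Simpson's rule: (h/3)[f(x₀) + 4f(x₁) + 2f(x₂) + ... + f(xₙ)]

x_0 = 1.5000, f(x_0) = 0.307692, coefficient = 1
x_1 = 1.8750, f(x_1) = 0.221453, coefficient = 4
x_2 = 2.2500, f(x_2) = 0.164948, coefficient = 2
x_3 = 2.6250, f(x_3) = 0.126733, coefficient = 4
x_4 = 3.0000, f(x_4) = 0.100000, coefficient = 2
x_5 = 3.3750, f(x_5) = 0.080706, coefficient = 4
x_6 = 3.7500, f(x_6) = 0.066390, coefficient = 1

I ≈ (0.375000/3) × 2.619548 = 0.327443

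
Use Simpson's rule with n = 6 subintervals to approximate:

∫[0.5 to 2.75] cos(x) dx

f(x) = cos(x)
a = 0.5, b = 2.75, n = 6
h = (b - a)/n = 0.375000

Simpson's rule: (h/3)[f(x₀) + 4f(x₁) + 2f(x₂) + ... + f(xₙ)]

x_0 = 0.5000, f(x_0) = 0.877583, coefficient = 1
x_1 = 0.8750, f(x_1) = 0.640997, coefficient = 4
x_2 = 1.2500, f(x_2) = 0.315322, coefficient = 2
x_3 = 1.6250, f(x_3) = -0.054177, coefficient = 4
x_4 = 2.0000, f(x_4) = -0.416147, coefficient = 2
x_5 = 2.3750, f(x_5) = -0.720278, coefficient = 4
x_6 = 2.7500, f(x_6) = -0.924302, coefficient = 1

I ≈ (0.375000/3) × -0.782204 = -0.097775
Exact value: -0.097765
Error: 0.000011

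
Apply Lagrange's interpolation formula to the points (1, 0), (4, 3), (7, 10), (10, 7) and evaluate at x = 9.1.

Lagrange interpolation formula:
P(x) = Σ yᵢ × Lᵢ(x)
where Lᵢ(x) = Π_{j≠i} (x - xⱼ)/(xᵢ - xⱼ)

L_0(9.1) = (9.1 - 4)/(1 - 4) × (9.1 - 7)/(1 - 7) × (9.1 - 10)/(1 - 10) = 0.059500
L_1(9.1) = (9.1 - 1)/(4 - 1) × (9.1 - 7)/(4 - 7) × (9.1 - 10)/(4 - 10) = -0.283500
L_2(9.1) = (9.1 - 1)/(7 - 1) × (9.1 - 4)/(7 - 4) × (9.1 - 10)/(7 - 10) = 0.688500
L_3(9.1) = (9.1 - 1)/(10 - 1) × (9.1 - 4)/(10 - 4) × (9.1 - 7)/(10 - 7) = 0.535500

P(9.1) = 0×L_0(9.1) + 3×L_1(9.1) + 10×L_2(9.1) + 7×L_3(9.1)
P(9.1) = 9.783000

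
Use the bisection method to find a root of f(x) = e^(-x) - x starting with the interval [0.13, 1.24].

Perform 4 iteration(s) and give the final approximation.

f(x) = e^(-x) - x
Initial interval: [0.13, 1.24]

Iteration 1:
  c_1 = (0.130000 + 1.240000)/2 = 0.685000
  f(c_1) = f(0.685000) = -0.180910
  f(a) × f(c) < 0, new interval: [0.130000, 0.685000]
Iteration 2:
  c_2 = (0.130000 + 0.685000)/2 = 0.407500
  f(c_2) = f(0.407500) = 0.257811
  f(a) × f(c) ≥ 0, new interval: [0.407500, 0.685000]
Iteration 3:
  c_3 = (0.407500 + 0.685000)/2 = 0.546250
  f(c_3) = f(0.546250) = 0.032867
  f(a) × f(c) ≥ 0, new interval: [0.546250, 0.685000]
Iteration 4:
  c_4 = (0.546250 + 0.685000)/2 = 0.615625
  f(c_4) = f(0.615625) = -0.075322
  f(a) × f(c) < 0, new interval: [0.546250, 0.615625]

After 4 iteration(s), the approximation is c_4 = 0.615625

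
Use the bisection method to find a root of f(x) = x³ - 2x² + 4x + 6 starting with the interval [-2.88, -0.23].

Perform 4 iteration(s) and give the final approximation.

f(x) = x³ - 2x² + 4x + 6
Initial interval: [-2.88, -0.23]

Iteration 1:
  c_1 = (-2.880000 + (-0.230000))/2 = -1.555000
  f(c_1) = f(-1.555000) = -8.816079
  f(a) × f(c) ≥ 0, new interval: [-1.555000, -0.230000]
Iteration 2:
  c_2 = (-1.555000 + (-0.230000))/2 = -0.892500
  f(c_2) = f(-0.892500) = 0.125961
  f(a) × f(c) < 0, new interval: [-1.555000, -0.892500]
Iteration 3:
  c_3 = (-1.555000 + (-0.892500))/2 = -1.223750
  f(c_3) = f(-1.223750) = -3.722772
  f(a) × f(c) ≥ 0, new interval: [-1.223750, -0.892500]
Iteration 4:
  c_4 = (-1.223750 + (-0.892500))/2 = -1.058125
  f(c_4) = f(-1.058125) = -1.656464
  f(a) × f(c) ≥ 0, new interval: [-1.058125, -0.892500]

After 4 iteration(s), the approximation is c_4 = -1.058125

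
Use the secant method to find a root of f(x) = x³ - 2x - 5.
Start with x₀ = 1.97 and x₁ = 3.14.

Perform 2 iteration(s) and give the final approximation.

f(x) = x³ - 2x - 5
x₀ = 1.97, x₁ = 3.14

Secant formula: x_{n+1} = x_n - f(x_n)(x_n - x_{n-1})/(f(x_n) - f(x_{n-1}))

Iteration 1:
  f(1.970000) = -1.294627
  f(3.140000) = 19.679144
  x_2 = 3.140000 - 19.679144×(3.140000 - 1.970000)/(19.679144 - (-1.294627))
       = 2.042219
Iteration 2:
  f(3.140000) = 19.679144
  f(2.042219) = -0.567036
  x_3 = 2.042219 - (-0.567036)×(2.042219 - 3.140000)/(-0.567036 - 19.679144)
       = 2.072965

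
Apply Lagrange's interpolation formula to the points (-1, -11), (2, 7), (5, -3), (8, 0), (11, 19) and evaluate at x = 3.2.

Lagrange interpolation formula:
P(x) = Σ yᵢ × Lᵢ(x)
where Lᵢ(x) = Π_{j≠i} (x - xⱼ)/(xᵢ - xⱼ)

L_0(3.2) = (3.2 - 2)/(-1 - 2) × (3.2 - 5)/(-1 - 5) × (3.2 - 8)/(-1 - 8) × (3.2 - 11)/(-1 - 11) = -0.041600
L_1(3.2) = (3.2 - (-1))/(2 - (-1)) × (3.2 - 5)/(2 - 5) × (3.2 - 8)/(2 - 8) × (3.2 - 11)/(2 - 11) = 0.582400
L_2(3.2) = (3.2 - (-1))/(5 - (-1)) × (3.2 - 2)/(5 - 2) × (3.2 - 8)/(5 - 8) × (3.2 - 11)/(5 - 11) = 0.582400
L_3(3.2) = (3.2 - (-1))/(8 - (-1)) × (3.2 - 2)/(8 - 2) × (3.2 - 5)/(8 - 5) × (3.2 - 11)/(8 - 11) = -0.145600
L_4(3.2) = (3.2 - (-1))/(11 - (-1)) × (3.2 - 2)/(11 - 2) × (3.2 - 5)/(11 - 5) × (3.2 - 8)/(11 - 8) = 0.022400

P(3.2) = (-11)×L_0(3.2) + 7×L_1(3.2) + (-3)×L_2(3.2) + 0×L_3(3.2) + 19×L_4(3.2)
P(3.2) = 3.212800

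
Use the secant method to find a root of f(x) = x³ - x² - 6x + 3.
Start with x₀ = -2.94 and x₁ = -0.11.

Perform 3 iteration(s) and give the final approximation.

f(x) = x³ - x² - 6x + 3
x₀ = -2.94, x₁ = -0.11

Secant formula: x_{n+1} = x_n - f(x_n)(x_n - x_{n-1})/(f(x_n) - f(x_{n-1}))

Iteration 1:
  f(-2.940000) = -13.415784
  f(-0.110000) = 3.646569
  x_2 = -0.110000 - 3.646569×(-0.110000 - (-2.940000))/(3.646569 - (-13.415784))
       = -0.714828
Iteration 2:
  f(-0.110000) = 3.646569
  f(-0.714828) = 6.412727
  x_3 = -0.714828 - 6.412727×(-0.714828 - (-0.110000))/(6.412727 - 3.646569)
       = 0.687332
Iteration 3:
  f(-0.714828) = 6.412727
  f(0.687332) = -1.271706
  x_4 = 0.687332 - (-1.271706)×(0.687332 - (-0.714828))/(-1.271706 - 6.412727)
       = 0.455287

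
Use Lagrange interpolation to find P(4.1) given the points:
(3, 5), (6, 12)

Lagrange interpolation formula:
P(x) = Σ yᵢ × Lᵢ(x)
where Lᵢ(x) = Π_{j≠i} (x - xⱼ)/(xᵢ - xⱼ)

L_0(4.1) = (4.1 - 6)/(3 - 6) = 0.633333
L_1(4.1) = (4.1 - 3)/(6 - 3) = 0.366667

P(4.1) = 5×L_0(4.1) + 12×L_1(4.1)
P(4.1) = 7.566667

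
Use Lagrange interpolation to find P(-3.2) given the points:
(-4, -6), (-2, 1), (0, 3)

Lagrange interpolation formula:
P(x) = Σ yᵢ × Lᵢ(x)
where Lᵢ(x) = Π_{j≠i} (x - xⱼ)/(xᵢ - xⱼ)

L_0(-3.2) = (-3.2 - (-2))/(-4 - (-2)) × (-3.2 - 0)/(-4 - 0) = 0.480000
L_1(-3.2) = (-3.2 - (-4))/(-2 - (-4)) × (-3.2 - 0)/(-2 - 0) = 0.640000
L_2(-3.2) = (-3.2 - (-4))/(0 - (-4)) × (-3.2 - (-2))/(0 - (-2)) = -0.120000

P(-3.2) = (-6)×L_0(-3.2) + 1×L_1(-3.2) + 3×L_2(-3.2)
P(-3.2) = -2.600000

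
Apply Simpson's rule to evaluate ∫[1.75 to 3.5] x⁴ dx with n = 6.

f(x) = x⁴
a = 1.75, b = 3.5, n = 6
h = (b - a)/n = 0.291667

Simpson's rule: (h/3)[f(x₀) + 4f(x₁) + 2f(x₂) + ... + f(xₙ)]

x_0 = 1.7500, f(x_0) = 9.378906, coefficient = 1
x_1 = 2.0417, f(x_1) = 17.375582, coefficient = 4
x_2 = 2.3333, f(x_2) = 29.641975, coefficient = 2
x_3 = 2.6250, f(x_3) = 47.480713, coefficient = 4
x_4 = 2.9167, f(x_4) = 72.368104, coefficient = 2
x_5 = 3.2083, f(x_5) = 105.954141, coefficient = 4
x_6 = 3.5000, f(x_6) = 150.062500, coefficient = 1

I ≈ (0.291667/3) × 1046.703306 = 101.762821
Exact value: 101.761133
Error: 0.001689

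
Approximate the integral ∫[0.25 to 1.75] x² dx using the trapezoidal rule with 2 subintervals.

f(x) = x²
a = 0.25, b = 1.75, n = 2
h = (b - a)/n = 0.750000

Trapezoidal rule: (h/2)[f(x₀) + 2f(x₁) + 2f(x₂) + ... + f(xₙ)]

x_0 = 0.2500, f(x_0) = 0.062500, coefficient = 1
x_1 = 1.0000, f(x_1) = 1.000000, coefficient = 2
x_2 = 1.7500, f(x_2) = 3.062500, coefficient = 1

I ≈ (0.750000/2) × 5.125000 = 1.921875
Exact value: 1.781250
Error: 0.140625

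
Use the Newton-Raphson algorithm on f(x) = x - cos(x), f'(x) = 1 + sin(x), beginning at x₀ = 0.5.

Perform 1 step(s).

f(x) = x - cos(x)
f'(x) = 1 + sin(x)
x₀ = 0.5

Newton-Raphson formula: x_{n+1} = x_n - f(x_n)/f'(x_n)

Iteration 1:
  f(0.500000) = -0.377583
  f'(0.500000) = 1.479426
  x_1 = 0.500000 - (-0.377583)/1.479426 = 0.755222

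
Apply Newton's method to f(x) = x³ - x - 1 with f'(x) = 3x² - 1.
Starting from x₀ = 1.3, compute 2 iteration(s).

f(x) = x³ - x - 1
f'(x) = 3x² - 1
x₀ = 1.3

Newton-Raphson formula: x_{n+1} = x_n - f(x_n)/f'(x_n)

Iteration 1:
  f(1.300000) = -0.103000
  f'(1.300000) = 4.070000
  x_1 = 1.300000 - (-0.103000)/4.070000 = 1.325307
Iteration 2:
  f(1.325307) = 0.002514
  f'(1.325307) = 4.269317
  x_2 = 1.325307 - 0.002514/4.269317 = 1.324718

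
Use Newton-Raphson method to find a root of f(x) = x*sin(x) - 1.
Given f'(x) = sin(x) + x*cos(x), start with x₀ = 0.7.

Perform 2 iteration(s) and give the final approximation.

f(x) = x*sin(x) - 1
f'(x) = sin(x) + x*cos(x)
x₀ = 0.7

Newton-Raphson formula: x_{n+1} = x_n - f(x_n)/f'(x_n)

Iteration 1:
  f(0.700000) = -0.549048
  f'(0.700000) = 1.179607
  x_1 = 0.700000 - (-0.549048)/1.179607 = 1.165450
Iteration 2:
  f(1.165450) = 0.071008
  f'(1.165450) = 1.378546
  x_2 = 1.165450 - 0.071008/1.378546 = 1.113940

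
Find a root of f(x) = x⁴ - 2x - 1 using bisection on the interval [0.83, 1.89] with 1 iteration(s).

f(x) = x⁴ - 2x - 1
Initial interval: [0.83, 1.89]

Iteration 1:
  c_1 = (0.830000 + 1.890000)/2 = 1.360000
  f(c_1) = f(1.360000) = -0.298980
  f(a) × f(c) ≥ 0, new interval: [1.360000, 1.890000]

After 1 iteration(s), the approximation is c_1 = 1.360000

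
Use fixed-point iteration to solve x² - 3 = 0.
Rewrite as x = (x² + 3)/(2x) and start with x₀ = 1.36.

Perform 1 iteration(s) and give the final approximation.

Equation: x² - 3 = 0
Fixed-point form: x = (x² + 3)/(2x)
x₀ = 1.36

x_1 = g(1.360000) = 1.782941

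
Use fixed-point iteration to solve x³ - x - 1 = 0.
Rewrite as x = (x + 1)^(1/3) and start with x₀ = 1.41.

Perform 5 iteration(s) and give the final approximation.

Equation: x³ - x - 1 = 0
Fixed-point form: x = (x + 1)^(1/3)
x₀ = 1.41

x_1 = g(1.410000) = 1.340723
x_2 = g(1.340723) = 1.327751
x_3 = g(1.327751) = 1.325294
x_4 = g(1.325294) = 1.324827
x_5 = g(1.324827) = 1.324739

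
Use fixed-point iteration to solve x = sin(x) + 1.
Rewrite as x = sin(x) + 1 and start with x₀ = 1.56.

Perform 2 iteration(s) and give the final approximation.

Equation: x = sin(x) + 1
Fixed-point form: x = sin(x) + 1
x₀ = 1.56

x_1 = g(1.560000) = 1.999942
x_2 = g(1.999942) = 1.909322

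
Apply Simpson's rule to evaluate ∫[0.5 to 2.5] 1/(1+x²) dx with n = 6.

f(x) = 1/(1+x²)
a = 0.5, b = 2.5, n = 6
h = (b - a)/n = 0.333333

Simpson's rule: (h/3)[f(x₀) + 4f(x₁) + 2f(x₂) + ... + f(xₙ)]

x_0 = 0.5000, f(x_0) = 0.800000, coefficient = 1
x_1 = 0.8333, f(x_1) = 0.590164, coefficient = 4
x_2 = 1.1667, f(x_2) = 0.423529, coefficient = 2
x_3 = 1.5000, f(x_3) = 0.307692, coefficient = 4
x_4 = 1.8333, f(x_4) = 0.229299, coefficient = 2
x_5 = 2.1667, f(x_5) = 0.175610, coefficient = 4
x_6 = 2.5000, f(x_6) = 0.137931, coefficient = 1

I ≈ (0.333333/3) × 6.537453 = 0.726384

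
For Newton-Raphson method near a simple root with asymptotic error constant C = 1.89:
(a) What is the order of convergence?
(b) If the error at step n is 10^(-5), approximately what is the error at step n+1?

(a) Newton-Raphson has quadratic (order 2) convergence near simple roots.
    This means |e_{n+1}| ≈ C|e_n|².

(b) With |e_n| = 10^(-5) and C = 1.89:
    |e_{n+1}| ≈ 1.89 × (10^(-5))² = 1.89 × 10^(-10)

(a) 2 (quadratic); (b) |e_{n+1}| ≈ 1.890e-10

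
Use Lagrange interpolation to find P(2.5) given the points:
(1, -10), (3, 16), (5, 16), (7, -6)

Lagrange interpolation formula:
P(x) = Σ yᵢ × Lᵢ(x)
where Lᵢ(x) = Π_{j≠i} (x - xⱼ)/(xᵢ - xⱼ)

L_0(2.5) = (2.5 - 3)/(1 - 3) × (2.5 - 5)/(1 - 5) × (2.5 - 7)/(1 - 7) = 0.117188
L_1(2.5) = (2.5 - 1)/(3 - 1) × (2.5 - 5)/(3 - 5) × (2.5 - 7)/(3 - 7) = 1.054688
L_2(2.5) = (2.5 - 1)/(5 - 1) × (2.5 - 3)/(5 - 3) × (2.5 - 7)/(5 - 7) = -0.210938
L_3(2.5) = (2.5 - 1)/(7 - 1) × (2.5 - 3)/(7 - 3) × (2.5 - 5)/(7 - 5) = 0.039062

P(2.5) = (-10)×L_0(2.5) + 16×L_1(2.5) + 16×L_2(2.5) + (-6)×L_3(2.5)
P(2.5) = 12.093750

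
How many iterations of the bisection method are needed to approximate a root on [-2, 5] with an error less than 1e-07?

We need (b-a)/2^n ≤ 1e-07
(5 - (-2))/2^n ≤ 1e-07
7/2^n ≤ 1e-07
2^n ≥ 70000000
n ≥ log₂(70000000) = 26.06
n ≥ 27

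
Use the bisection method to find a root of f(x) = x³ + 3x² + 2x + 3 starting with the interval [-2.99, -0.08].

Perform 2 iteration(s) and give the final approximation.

f(x) = x³ + 3x² + 2x + 3
Initial interval: [-2.99, -0.08]

Iteration 1:
  c_1 = (-2.990000 + (-0.080000))/2 = -1.535000
  f(c_1) = f(-1.535000) = 3.381870
  f(a) × f(c) < 0, new interval: [-2.990000, -1.535000]
Iteration 2:
  c_2 = (-2.990000 + (-1.535000))/2 = -2.262500
  f(c_2) = f(-2.262500) = 2.250193
  f(a) × f(c) < 0, new interval: [-2.990000, -2.262500]

After 2 iteration(s), the approximation is c_2 = -2.262500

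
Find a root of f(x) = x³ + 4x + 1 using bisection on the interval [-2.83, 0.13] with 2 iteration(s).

f(x) = x³ + 4x + 1
Initial interval: [-2.83, 0.13]

Iteration 1:
  c_1 = (-2.830000 + 0.130000)/2 = -1.350000
  f(c_1) = f(-1.350000) = -6.860375
  f(a) × f(c) ≥ 0, new interval: [-1.350000, 0.130000]
Iteration 2:
  c_2 = (-1.350000 + 0.130000)/2 = -0.610000
  f(c_2) = f(-0.610000) = -1.666981
  f(a) × f(c) ≥ 0, new interval: [-0.610000, 0.130000]

After 2 iteration(s), the approximation is c_2 = -0.610000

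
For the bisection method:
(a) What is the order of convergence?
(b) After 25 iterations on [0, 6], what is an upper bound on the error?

(a) Bisection has linear (order 1) convergence; the error is halved each step.

(b) Error bound = (b-a)/2^n = (6 - 0)/2^{25}
    = 6/2^{25}

(a) 1 (linear); (b) error ≤ 1.79e-07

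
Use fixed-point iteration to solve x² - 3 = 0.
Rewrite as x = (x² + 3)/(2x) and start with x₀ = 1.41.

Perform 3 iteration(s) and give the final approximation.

Equation: x² - 3 = 0
Fixed-point form: x = (x² + 3)/(2x)
x₀ = 1.41

x_1 = g(1.410000) = 1.768830
x_2 = g(1.768830) = 1.732433
x_3 = g(1.732433) = 1.732051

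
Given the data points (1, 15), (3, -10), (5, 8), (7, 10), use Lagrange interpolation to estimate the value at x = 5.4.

Lagrange interpolation formula:
P(x) = Σ yᵢ × Lᵢ(x)
where Lᵢ(x) = Π_{j≠i} (x - xⱼ)/(xᵢ - xⱼ)

L_0(5.4) = (5.4 - 3)/(1 - 3) × (5.4 - 5)/(1 - 5) × (5.4 - 7)/(1 - 7) = 0.032000
L_1(5.4) = (5.4 - 1)/(3 - 1) × (5.4 - 5)/(3 - 5) × (5.4 - 7)/(3 - 7) = -0.176000
L_2(5.4) = (5.4 - 1)/(5 - 1) × (5.4 - 3)/(5 - 3) × (5.4 - 7)/(5 - 7) = 1.056000
L_3(5.4) = (5.4 - 1)/(7 - 1) × (5.4 - 3)/(7 - 3) × (5.4 - 5)/(7 - 5) = 0.088000

P(5.4) = 15×L_0(5.4) + (-10)×L_1(5.4) + 8×L_2(5.4) + 10×L_3(5.4)
P(5.4) = 11.568000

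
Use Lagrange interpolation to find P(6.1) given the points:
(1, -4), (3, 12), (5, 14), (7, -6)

Lagrange interpolation formula:
P(x) = Σ yᵢ × Lᵢ(x)
where Lᵢ(x) = Π_{j≠i} (x - xⱼ)/(xᵢ - xⱼ)

L_0(6.1) = (6.1 - 3)/(1 - 3) × (6.1 - 5)/(1 - 5) × (6.1 - 7)/(1 - 7) = 0.063937
L_1(6.1) = (6.1 - 1)/(3 - 1) × (6.1 - 5)/(3 - 5) × (6.1 - 7)/(3 - 7) = -0.315562
L_2(6.1) = (6.1 - 1)/(5 - 1) × (6.1 - 3)/(5 - 3) × (6.1 - 7)/(5 - 7) = 0.889313
L_3(6.1) = (6.1 - 1)/(7 - 1) × (6.1 - 3)/(7 - 3) × (6.1 - 5)/(7 - 5) = 0.362312

P(6.1) = (-4)×L_0(6.1) + 12×L_1(6.1) + 14×L_2(6.1) + (-6)×L_3(6.1)
P(6.1) = 6.234000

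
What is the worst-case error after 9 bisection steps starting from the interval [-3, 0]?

Bisection error bound: |error| ≤ (b-a)/2^n
|error| ≤ (0 - (-3))/2^9 = 3/2^9
|error| ≤ 0.0058593750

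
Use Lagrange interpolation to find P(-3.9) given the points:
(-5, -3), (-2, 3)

Lagrange interpolation formula:
P(x) = Σ yᵢ × Lᵢ(x)
where Lᵢ(x) = Π_{j≠i} (x - xⱼ)/(xᵢ - xⱼ)

L_0(-3.9) = (-3.9 - (-2))/(-5 - (-2)) = 0.633333
L_1(-3.9) = (-3.9 - (-5))/(-2 - (-5)) = 0.366667

P(-3.9) = (-3)×L_0(-3.9) + 3×L_1(-3.9)
P(-3.9) = -0.800000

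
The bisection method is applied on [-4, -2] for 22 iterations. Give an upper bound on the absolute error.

Bisection error bound: |error| ≤ (b-a)/2^n
|error| ≤ (-2 - (-4))/2^22 = 2/2^22
|error| ≤ 0.0000004768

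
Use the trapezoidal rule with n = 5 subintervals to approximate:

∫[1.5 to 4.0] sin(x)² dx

f(x) = sin(x)²
a = 1.5, b = 4.0, n = 5
h = (b - a)/n = 0.500000

Trapezoidal rule: (h/2)[f(x₀) + 2f(x₁) + 2f(x₂) + ... + f(xₙ)]

x_0 = 1.5000, f(x_0) = 0.994996, coefficient = 1
x_1 = 2.0000, f(x_1) = 0.826822, coefficient = 2
x_2 = 2.5000, f(x_2) = 0.358169, coefficient = 2
x_3 = 3.0000, f(x_3) = 0.019915, coefficient = 2
x_4 = 3.5000, f(x_4) = 0.123049, coefficient = 2
x_5 = 4.0000, f(x_5) = 0.572750, coefficient = 1

I ≈ (0.500000/2) × 4.223655 = 1.055914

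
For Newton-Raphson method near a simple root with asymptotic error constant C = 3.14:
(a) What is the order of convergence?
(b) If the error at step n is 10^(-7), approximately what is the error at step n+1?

(a) Newton-Raphson has quadratic (order 2) convergence near simple roots.
    This means |e_{n+1}| ≈ C|e_n|².

(b) With |e_n| = 10^(-7) and C = 3.14:
    |e_{n+1}| ≈ 3.14 × (10^(-7))² = 3.14 × 10^(-14)

(a) 2 (quadratic); (b) |e_{n+1}| ≈ 3.140e-14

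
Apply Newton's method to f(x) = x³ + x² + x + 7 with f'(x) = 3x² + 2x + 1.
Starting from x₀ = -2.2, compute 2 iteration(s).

f(x) = x³ + x² + x + 7
f'(x) = 3x² + 2x + 1
x₀ = -2.2

Newton-Raphson formula: x_{n+1} = x_n - f(x_n)/f'(x_n)

Iteration 1:
  f(-2.200000) = -1.008000
  f'(-2.200000) = 11.120000
  x_1 = -2.200000 - (-1.008000)/11.120000 = -2.109353
Iteration 2:
  f(-2.109353) = -0.045270
  f'(-2.109353) = 10.129399
  x_2 = -2.109353 - (-0.045270)/10.129399 = -2.104883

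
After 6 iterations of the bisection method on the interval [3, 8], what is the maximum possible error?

Bisection error bound: |error| ≤ (b-a)/2^n
|error| ≤ (8 - 3)/2^6 = 5/2^6
|error| ≤ 0.0781250000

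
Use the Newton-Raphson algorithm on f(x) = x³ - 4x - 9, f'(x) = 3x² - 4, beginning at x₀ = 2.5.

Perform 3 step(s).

f(x) = x³ - 4x - 9
f'(x) = 3x² - 4
x₀ = 2.5

Newton-Raphson formula: x_{n+1} = x_n - f(x_n)/f'(x_n)

Iteration 1:
  f(2.500000) = -3.375000
  f'(2.500000) = 14.750000
  x_1 = 2.500000 - (-3.375000)/14.750000 = 2.728814
Iteration 2:
  f(2.728814) = 0.404647
  f'(2.728814) = 18.339270
  x_2 = 2.728814 - 0.404647/18.339270 = 2.706749
Iteration 3:
  f(2.706749) = 0.003975
  f'(2.706749) = 17.979471
  x_3 = 2.706749 - 0.003975/17.979471 = 2.706528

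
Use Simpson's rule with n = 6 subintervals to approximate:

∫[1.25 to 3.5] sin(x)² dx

f(x) = sin(x)²
a = 1.25, b = 3.5, n = 6
h = (b - a)/n = 0.375000

Simpson's rule: (h/3)[f(x₀) + 4f(x₁) + 2f(x₂) + ... + f(xₙ)]

x_0 = 1.2500, f(x_0) = 0.900572, coefficient = 1
x_1 = 1.6250, f(x_1) = 0.997065, coefficient = 4
x_2 = 2.0000, f(x_2) = 0.826822, coefficient = 2
x_3 = 2.3750, f(x_3) = 0.481199, coefficient = 4
x_4 = 2.7500, f(x_4) = 0.145665, coefficient = 2
x_5 = 3.1250, f(x_5) = 0.000275, coefficient = 4
x_6 = 3.5000, f(x_6) = 0.123049, coefficient = 1

I ≈ (0.375000/3) × 8.882751 = 1.110344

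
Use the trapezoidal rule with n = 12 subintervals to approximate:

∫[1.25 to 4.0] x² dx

f(x) = x²
a = 1.25, b = 4.0, n = 12
h = (b - a)/n = 0.229167

Trapezoidal rule: (h/2)[f(x₀) + 2f(x₁) + 2f(x₂) + ... + f(xₙ)]

x_0 = 1.2500, f(x_0) = 1.562500, coefficient = 1
x_1 = 1.4792, f(x_1) = 2.187934, coefficient = 2
x_2 = 1.7083, f(x_2) = 2.918403, coefficient = 2
x_3 = 1.9375, f(x_3) = 3.753906, coefficient = 2
x_4 = 2.1667, f(x_4) = 4.694444, coefficient = 2
x_5 = 2.3958, f(x_5) = 5.740017, coefficient = 2
x_6 = 2.6250, f(x_6) = 6.890625, coefficient = 2
x_7 = 2.8542, f(x_7) = 8.146267, coefficient = 2
x_8 = 3.0833, f(x_8) = 9.506944, coefficient = 2
x_9 = 3.3125, f(x_9) = 10.972656, coefficient = 2
x_10 = 3.5417, f(x_10) = 12.543403, coefficient = 2
x_11 = 3.7708, f(x_11) = 14.219184, coefficient = 2
x_12 = 4.0000, f(x_12) = 16.000000, coefficient = 1

I ≈ (0.229167/2) × 180.710069 = 20.706362
Exact value: 20.682292
Error: 0.024070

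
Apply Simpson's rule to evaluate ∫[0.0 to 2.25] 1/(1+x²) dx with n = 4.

f(x) = 1/(1+x²)
a = 0.0, b = 2.25, n = 4
h = (b - a)/n = 0.562500

Simpson's rule: (h/3)[f(x₀) + 4f(x₁) + 2f(x₂) + ... + f(xₙ)]

x_0 = 0.0000, f(x_0) = 1.000000, coefficient = 1
x_1 = 0.5625, f(x_1) = 0.759644, coefficient = 4
x_2 = 1.1250, f(x_2) = 0.441379, coefficient = 2
x_3 = 1.6875, f(x_3) = 0.259898, coefficient = 4
x_4 = 2.2500, f(x_4) = 0.164948, coefficient = 1

I ≈ (0.562500/3) × 6.125877 = 1.148602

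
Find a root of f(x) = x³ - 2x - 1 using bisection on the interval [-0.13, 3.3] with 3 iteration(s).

f(x) = x³ - 2x - 1
Initial interval: [-0.13, 3.3]

Iteration 1:
  c_1 = (-0.130000 + 3.300000)/2 = 1.585000
  f(c_1) = f(1.585000) = -0.188123
  f(a) × f(c) ≥ 0, new interval: [1.585000, 3.300000]
Iteration 2:
  c_2 = (1.585000 + 3.300000)/2 = 2.442500
  f(c_2) = f(2.442500) = 8.686482
  f(a) × f(c) < 0, new interval: [1.585000, 2.442500]
Iteration 3:
  c_3 = (1.585000 + 2.442500)/2 = 2.013750
  f(c_3) = f(2.013750) = 3.138637
  f(a) × f(c) < 0, new interval: [1.585000, 2.013750]

After 3 iteration(s), the approximation is c_3 = 2.013750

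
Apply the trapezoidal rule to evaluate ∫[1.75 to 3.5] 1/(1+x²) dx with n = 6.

f(x) = 1/(1+x²)
a = 1.75, b = 3.5, n = 6
h = (b - a)/n = 0.291667

Trapezoidal rule: (h/2)[f(x₀) + 2f(x₁) + 2f(x₂) + ... + f(xₙ)]

x_0 = 1.7500, f(x_0) = 0.246154, coefficient = 1
x_1 = 2.0417, f(x_1) = 0.193483, coefficient = 2
x_2 = 2.3333, f(x_2) = 0.155172, coefficient = 2
x_3 = 2.6250, f(x_3) = 0.126733, coefficient = 2
x_4 = 2.9167, f(x_4) = 0.105186, coefficient = 2
x_5 = 3.2083, f(x_5) = 0.088547, coefficient = 2
x_6 = 3.5000, f(x_6) = 0.075472, coefficient = 1

I ≈ (0.291667/2) × 1.659870 = 0.242064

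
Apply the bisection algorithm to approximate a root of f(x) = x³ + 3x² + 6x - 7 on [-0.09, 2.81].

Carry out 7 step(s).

f(x) = x³ + 3x² + 6x - 7
Initial interval: [-0.09, 2.81]

Iteration 1:
  c_1 = (-0.090000 + 2.810000)/2 = 1.360000
  f(c_1) = f(1.360000) = 9.224256
  f(a) × f(c) < 0, new interval: [-0.090000, 1.360000]
Iteration 2:
  c_2 = (-0.090000 + 1.360000)/2 = 0.635000
  f(c_2) = f(0.635000) = -1.724277
  f(a) × f(c) ≥ 0, new interval: [0.635000, 1.360000]
Iteration 3:
  c_3 = (0.635000 + 1.360000)/2 = 0.997500
  f(c_3) = f(0.997500) = 2.962537
  f(a) × f(c) < 0, new interval: [0.635000, 0.997500]
Iteration 4:
  c_4 = (0.635000 + 0.997500)/2 = 0.816250
  f(c_4) = f(0.816250) = 0.440130
  f(a) × f(c) < 0, new interval: [0.635000, 0.816250]
Iteration 5:
  c_5 = (0.635000 + 0.816250)/2 = 0.725625
  f(c_5) = f(0.725625) = -0.684591
  f(a) × f(c) ≥ 0, new interval: [0.725625, 0.816250]
Iteration 6:
  c_6 = (0.725625 + 0.816250)/2 = 0.770938
  f(c_6) = f(0.770938) = -0.133139
  f(a) × f(c) ≥ 0, new interval: [0.770938, 0.816250]
Iteration 7:
  c_7 = (0.770938 + 0.816250)/2 = 0.793594
  f(c_7) = f(0.793594) = 0.150734
  f(a) × f(c) < 0, new interval: [0.770938, 0.793594]

After 7 iteration(s), the approximation is c_7 = 0.793594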